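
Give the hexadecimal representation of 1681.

Using repeated division by 16 (digits 10–15 are A–F):
1681 ÷ 16 = 105 remainder 1
105 ÷ 16 = 6 remainder 9
6 ÷ 16 = 0 remainder 6
Reading remainders bottom to top: 691



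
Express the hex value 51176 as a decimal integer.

Expand by place value (powers of 16):
51176 = 5 × 16^4 + 1 × 16^3 + 1 × 16^2 + 7 × 16^1 + 6 × 16^0
= 5 × 65536 + 1 × 4096 + 1 × 256 + 7 × 16 + 6 × 1
= 327680 + 4096 + 256 + 112 + 6
= 332150



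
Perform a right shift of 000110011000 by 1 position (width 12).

Original: 000110011000 (decimal 408)
Shift right by 1 position
Drop the 1 low bit; fill with zero on the left
Result: 000011001100 (decimal 204)
Equivalent: 408 >> 1 = 408 ÷ 2^1 = 204



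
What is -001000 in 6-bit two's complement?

Original: 001000
Step 1 - Invert all bits: 110111
Step 2 - Add 1: 111000
Verification: 001000 + 111000 = 1000000; discarding the end carry (carry out of the top bit) leaves the 6-bit value 000000, as required for x + (-x)



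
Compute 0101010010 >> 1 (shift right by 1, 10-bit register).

Original: 0101010010 (decimal 338)
Shift right by 1 position
Drop the 1 low bit; fill with zero on the left
Result: 0010101001 (decimal 169)
Equivalent: 338 >> 1 = 338 ÷ 2^1 = 169



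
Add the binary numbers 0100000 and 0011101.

Add column by column from the right: bit + bit + carry-in; write the sum mod 2, carry 1 when the sum is 2 or 3.
carry:  0000000
        0100000
+       0011101
---------------
       00111101
(the carry out of the leftmost column, 0, becomes the leading bit)
Decimal check:
  0100000 = 32
  0011101 = 16 + 8 + 4 + 1 = 29
  32 + 29 = 61, and 00111101 = 32 + 16 + 8 + 4 + 1 = 61 ✓



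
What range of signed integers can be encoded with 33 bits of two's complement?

For 33-bit two's complement:
Minimum: -2^32 = -4294967296
Maximum: 2^32 - 1 = 4294967295



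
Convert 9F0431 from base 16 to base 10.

Expand by place value (powers of 16):
Digit values: F = 15
9F0431 = 9 × 16^5 + 15 × 16^4 + 0 × 16^3 + 4 × 16^2 + 3 × 16^1 + 1 × 16^0
= 9 × 1048576 + 15 × 65536 + 0 × 4096 + 4 × 256 + 3 × 16 + 1 × 1
= 9437184 + 983040 + 0 + 1024 + 48 + 1
= 10421297



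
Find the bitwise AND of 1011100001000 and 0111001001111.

AND: 1 only when both bits are 1
  1011100001000
& 0111001001111
---------------
  0011000001000
Decimal: 5896 & 3663 = 1544



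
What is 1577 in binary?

Using repeated division by 2:
1577 ÷ 2 = 788 remainder 1
788 ÷ 2 = 394 remainder 0
394 ÷ 2 = 197 remainder 0
197 ÷ 2 = 98 remainder 1
98 ÷ 2 = 49 remainder 0
49 ÷ 2 = 24 remainder 1
24 ÷ 2 = 12 remainder 0
12 ÷ 2 = 6 remainder 0
6 ÷ 2 = 3 remainder 0
3 ÷ 2 = 1 remainder 1
1 ÷ 2 = 0 remainder 1
Reading remainders bottom to top: 11000101001



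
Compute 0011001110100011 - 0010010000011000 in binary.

Method 1 - Direct subtraction (column by column from the right: bit − bit − borrow-in; if negative, add 2 and borrow 1 from the next column):
borrow: 0001100000110000
        0011001110100011
-       0010010000011000
------------------------
        0000111110001011

Method 2 - Add two's complement:
Two's complement of 0010010000011000: invert → 1101101111100111, add 1 → 1101101111101000
  0011001110100011
+ 1101101111101000
------------------
 10000111110001011  (end carry out of the top bit = 1)
Discarding the end carry: 0000111110001011
Decimal check:
  0011001110100011 = 8192 + 4096 + 512 + 256 + 128 + 32 + 2 + 1 = 13219
  0010010000011000 = 8192 + 1024 + 16 + 8 = 9240
  13219 - 9240 = 3979, and 0000111110001011 = 2048 + 1024 + 512 + 256 + 128 + 8 + 2 + 1 = 3979 ✓



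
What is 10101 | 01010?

OR: 1 when either bit is 1
  10101
| 01010
-------
  11111
Decimal: 21 | 10 = 31



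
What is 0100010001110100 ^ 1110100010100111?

XOR: 1 when bits differ
  0100010001110100
^ 1110100010100111
------------------
  1010110011010011
Decimal: 17524 ^ 59559 = 44243



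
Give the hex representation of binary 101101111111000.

Group into 4-bit nibbles from right:
  0101 = 5
  1011 = B
  1111 = F
  1000 = 8
Result: 5BF8



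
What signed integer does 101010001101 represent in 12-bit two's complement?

Binary: 101010001101
Sign bit: 1 (negative)
Invert: 010101110010
Add 1:  010101110011
Magnitude: 010101110011 = 1024 + 256 + 64 + 32 + 16 + 2 + 1 = 1395
Value: -1395



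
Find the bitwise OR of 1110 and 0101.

OR: 1 when either bit is 1
  1110
| 0101
------
  1111
Decimal: 14 | 5 = 15



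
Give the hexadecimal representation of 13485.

Using repeated division by 16 (digits 10–15 are A–F):
13485 ÷ 16 = 842 remainder 13 (D)
842 ÷ 16 = 52 remainder 10 (A)
52 ÷ 16 = 3 remainder 4
3 ÷ 16 = 0 remainder 3
Reading remainders bottom to top: 34AD



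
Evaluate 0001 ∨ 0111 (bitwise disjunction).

OR: 1 when either bit is 1
  0001
| 0111
------
  0111
Decimal: 1 | 7 = 7



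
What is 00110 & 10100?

AND: 1 only when both bits are 1
  00110
& 10100
-------
  00100
Decimal: 6 & 20 = 4



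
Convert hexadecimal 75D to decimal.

Expand by place value (powers of 16):
Digit values: D = 13
75D = 7 × 16^2 + 5 × 16^1 + 13 × 16^0
= 7 × 256 + 5 × 16 + 13 × 1
= 1792 + 80 + 13
= 1885



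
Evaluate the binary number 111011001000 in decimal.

Sum of powers of 2 for each 1-bit:
2^3 + 2^6 + 2^7 + 2^9 + 2^10 + 2^11
= 8 + 64 + 128 + 512 + 1024 + 2048
= 3784



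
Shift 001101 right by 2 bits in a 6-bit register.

Original: 001101 (decimal 13)
Shift right by 2 positions
Drop the 2 low bits; fill with zeros on the left
Result: 000011 (decimal 3)
Equivalent: 13 >> 2 = 13 ÷ 2^2 = 3



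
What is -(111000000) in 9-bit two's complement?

Original (sign bit 1, negative): 111000000
Step 1 - Invert all bits: 000111111
Step 2 - Add 1: 001000000
Verification: 111000000 + 001000000 = 1000000000; discarding the end carry (carry out of the top bit) leaves the 9-bit value 000000000, as required for x + (-x)



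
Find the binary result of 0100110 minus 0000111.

Method 1 - Direct subtraction (column by column from the right: bit − bit − borrow-in; if negative, add 2 and borrow 1 from the next column):
borrow: 0111110
        0100110
-       0000111
---------------
        0011111

Method 2 - Add two's complement:
Two's complement of 0000111: invert → 1111000, add 1 → 1111001
  0100110
+ 1111001
---------
 10011111  (end carry out of the top bit = 1)
Discarding the end carry: 0011111
Decimal check:
  0100110 = 32 + 4 + 2 = 38
  0000111 = 4 + 2 + 1 = 7
  38 - 7 = 31, and 0011111 = 16 + 8 + 4 + 2 + 1 = 31 ✓



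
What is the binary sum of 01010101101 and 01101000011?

Add column by column from the right: bit + bit + carry-in; write the sum mod 2, carry 1 when the sum is 2 or 3.
carry:  10000011110
        01010101101
+       01101000011
-------------------
       010111110000
(the carry out of the leftmost column, 0, becomes the leading bit)
Decimal check:
  01010101101 = 512 + 128 + 32 + 8 + 4 + 1 = 685
  01101000011 = 512 + 256 + 64 + 2 + 1 = 835
  685 + 835 = 1520, and 010111110000 = 1024 + 256 + 128 + 64 + 32 + 16 = 1520 ✓



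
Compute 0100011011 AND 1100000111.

AND: 1 only when both bits are 1
  0100011011
& 1100000111
------------
  0100000011
Decimal: 283 & 775 = 259



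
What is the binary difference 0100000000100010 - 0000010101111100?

Method 1 - Direct subtraction (column by column from the right: bit − bit − borrow-in; if negative, add 2 and borrow 1 from the next column):
borrow: 0111111111111000
        0100000000100010
-       0000010101111100
------------------------
        0011101010100110

Method 2 - Add two's complement:
Two's complement of 0000010101111100: invert → 1111101010000011, add 1 → 1111101010000100
  0100000000100010
+ 1111101010000100
------------------
 10011101010100110  (end carry out of the top bit = 1)
Discarding the end carry: 0011101010100110
Decimal check:
  0100000000100010 = 16384 + 32 + 2 = 16418
  0000010101111100 = 1024 + 256 + 64 + 32 + 16 + 8 + 4 = 1404
  16418 - 1404 = 15014, and 0011101010100110 = 8192 + 4096 + 2048 + 512 + 128 + 32 + 4 + 2 = 15014 ✓



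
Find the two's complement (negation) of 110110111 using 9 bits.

Original (sign bit 1, negative): 110110111
Step 1 - Invert all bits: 001001000
Step 2 - Add 1: 001001001
Verification: 110110111 + 001001001 = 1000000000; discarding the end carry (carry out of the top bit) leaves the 9-bit value 000000000, as required for x + (-x)



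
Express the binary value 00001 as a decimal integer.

Sum of powers of 2 for each 1-bit:
2^0
= 1
= 1



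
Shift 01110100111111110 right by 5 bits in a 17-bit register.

Original: 01110100111111110 (decimal 59902)
Shift right by 5 positions
Drop the 5 low bits; fill with zeros on the left
Result: 00000011101001111 (decimal 1871)
Equivalent: 59902 >> 5 = 59902 ÷ 2^5 = 1871



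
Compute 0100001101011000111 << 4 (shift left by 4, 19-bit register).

Original: 0100001101011000111 (decimal 137927)
Shift left by 4 positions
Append 4 zeros on the right and drop the 4 high bits that overflow the 19-bit width
Result: 0011010110001110000 (decimal 109680)
Equivalent: 137927 << 4 = 137927 × 2^4 = 2206832, truncated to 19 bits = 109680



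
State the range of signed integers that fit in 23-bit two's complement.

For 23-bit two's complement:
Minimum: -2^22 = -4194304
Maximum: 2^22 - 1 = 4194303



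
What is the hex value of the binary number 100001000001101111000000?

Group into 4-bit nibbles from right:
  1000 = 8
  0100 = 4
  0001 = 1
  1011 = B
  1100 = C
  0000 = 0
Result: 841BC0



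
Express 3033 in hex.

Using repeated division by 16 (digits 10–15 are A–F):
3033 ÷ 16 = 189 remainder 9
189 ÷ 16 = 11 remainder 13 (D)
11 ÷ 16 = 0 remainder 11 (B)
Reading remainders bottom to top: BD9



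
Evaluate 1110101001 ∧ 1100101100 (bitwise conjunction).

AND: 1 only when both bits are 1
  1110101001
& 1100101100
------------
  1100101000
Decimal: 937 & 812 = 808



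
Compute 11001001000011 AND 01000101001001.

AND: 1 only when both bits are 1
  11001001000011
& 01000101001001
----------------
  01000001000001
Decimal: 12867 & 4425 = 4161



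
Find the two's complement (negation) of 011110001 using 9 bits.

Original: 011110001
Step 1 - Invert all bits: 100001110
Step 2 - Add 1: 100001111
Verification: 011110001 + 100001111 = 1000000000; discarding the end carry (carry out of the top bit) leaves the 9-bit value 000000000, as required for x + (-x)



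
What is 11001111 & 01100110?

AND: 1 only when both bits are 1
  11001111
& 01100110
----------
  01000110
Decimal: 207 & 102 = 70



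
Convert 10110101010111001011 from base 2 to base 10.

Sum of powers of 2 for each 1-bit:
2^0 + 2^1 + 2^3 + 2^6 + 2^7 + 2^8 + 2^10 + 2^12 + 2^14 + 2^16 + 2^17 + 2^19
= 1 + 2 + 8 + 64 + 128 + 256 + 1024 + 4096 + 16384 + 65536 + 131072 + 524288
= 742859



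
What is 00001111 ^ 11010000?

XOR: 1 when bits differ
  00001111
^ 11010000
----------
  11011111
Decimal: 15 ^ 208 = 223



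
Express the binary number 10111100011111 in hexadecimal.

Group into 4-bit nibbles from right:
  0010 = 2
  1111 = F
  0001 = 1
  1111 = F
Result: 2F1F



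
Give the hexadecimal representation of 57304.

Using repeated division by 16 (digits 10–15 are A–F):
57304 ÷ 16 = 3581 remainder 8
3581 ÷ 16 = 223 remainder 13 (D)
223 ÷ 16 = 13 remainder 15 (F)
13 ÷ 16 = 0 remainder 13 (D)
Reading remainders bottom to top: DFD8



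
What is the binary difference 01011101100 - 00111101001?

Method 1 - Direct subtraction (column by column from the right: bit − bit − borrow-in; if negative, add 2 and borrow 1 from the next column):
borrow: 01000000110
        01011101100
-       00111101001
-------------------
        00100000011

Method 2 - Add two's complement:
Two's complement of 00111101001: invert → 11000010110, add 1 → 11000010111
  01011101100
+ 11000010111
-------------
 100100000011  (end carry out of the top bit = 1)
Discarding the end carry: 00100000011
Decimal check:
  01011101100 = 512 + 128 + 64 + 32 + 8 + 4 = 748
  00111101001 = 256 + 128 + 64 + 32 + 8 + 1 = 489
  748 - 489 = 259, and 00100000011 = 256 + 2 + 1 = 259 ✓



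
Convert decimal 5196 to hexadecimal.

Using repeated division by 16 (digits 10–15 are A–F):
5196 ÷ 16 = 324 remainder 12 (C)
324 ÷ 16 = 20 remainder 4
20 ÷ 16 = 1 remainder 4
1 ÷ 16 = 0 remainder 1
Reading remainders bottom to top: 144C



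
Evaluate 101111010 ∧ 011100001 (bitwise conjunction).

AND: 1 only when both bits are 1
  101111010
& 011100001
-----------
  001100000
Decimal: 378 & 225 = 96



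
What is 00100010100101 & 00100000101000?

AND: 1 only when both bits are 1
  00100010100101
& 00100000101000
----------------
  00100000100000
Decimal: 2213 & 2088 = 2080



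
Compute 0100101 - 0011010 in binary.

Method 1 - Direct subtraction (column by column from the right: bit − bit − borrow-in; if negative, add 2 and borrow 1 from the next column):
borrow: 0110100
        0100101
-       0011010
---------------
        0001011

Method 2 - Add two's complement:
Two's complement of 0011010: invert → 1100101, add 1 → 1100110
  0100101
+ 1100110
---------
 10001011  (end carry out of the top bit = 1)
Discarding the end carry: 0001011
Decimal check:
  0100101 = 32 + 4 + 1 = 37
  0011010 = 16 + 8 + 2 = 26
  37 - 26 = 11, and 0001011 = 8 + 2 + 1 = 11 ✓



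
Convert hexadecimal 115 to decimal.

Expand by place value (powers of 16):
115 = 1 × 16^2 + 1 × 16^1 + 5 × 16^0
= 1 × 256 + 1 × 16 + 5 × 1
= 256 + 16 + 5
= 277



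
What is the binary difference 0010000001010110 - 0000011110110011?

Method 1 - Direct subtraction (column by column from the right: bit − bit − borrow-in; if negative, add 2 and borrow 1 from the next column):
borrow: 0011111101000110
        0010000001010110
-       0000011110110011
------------------------
        0001100010100011

Method 2 - Add two's complement:
Two's complement of 0000011110110011: invert → 1111100001001100, add 1 → 1111100001001101
  0010000001010110
+ 1111100001001101
------------------
 10001100010100011  (end carry out of the top bit = 1)
Discarding the end carry: 0001100010100011
Decimal check:
  0010000001010110 = 8192 + 64 + 16 + 4 + 2 = 8278
  0000011110110011 = 1024 + 512 + 256 + 128 + 32 + 16 + 2 + 1 = 1971
  8278 - 1971 = 6307, and 0001100010100011 = 4096 + 2048 + 128 + 32 + 2 + 1 = 6307 ✓



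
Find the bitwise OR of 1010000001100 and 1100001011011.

OR: 1 when either bit is 1
  1010000001100
| 1100001011011
---------------
  1110001011111
Decimal: 5132 | 6235 = 7263



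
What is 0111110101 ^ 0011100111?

XOR: 1 when bits differ
  0111110101
^ 0011100111
------------
  0100010010
Decimal: 501 ^ 231 = 274



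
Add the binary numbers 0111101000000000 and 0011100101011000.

Add column by column from the right: bit + bit + carry-in; write the sum mod 2, carry 1 when the sum is 2 or 3.
carry:  1111000000000000
        0111101000000000
+       0011100101011000
------------------------
       01011001101011000
(the carry out of the leftmost column, 0, becomes the leading bit)
Decimal check:
  0111101000000000 = 16384 + 8192 + 4096 + 2048 + 512 = 31232
  0011100101011000 = 8192 + 4096 + 2048 + 256 + 64 + 16 + 8 = 14680
  31232 + 14680 = 45912, and 01011001101011000 = 32768 + 8192 + 4096 + 512 + 256 + 64 + 16 + 8 = 45912 ✓



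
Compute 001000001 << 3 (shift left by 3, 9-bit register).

Original: 001000001 (decimal 65)
Shift left by 3 positions
Append 3 zeros on the right and drop the 3 high bits that overflow the 9-bit width
Result: 000001000 (decimal 8)
Equivalent: 65 << 3 = 65 × 2^3 = 520, truncated to 9 bits = 8



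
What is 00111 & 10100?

AND: 1 only when both bits are 1
  00111
& 10100
-------
  00100
Decimal: 7 & 20 = 4



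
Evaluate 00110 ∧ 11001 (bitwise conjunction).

AND: 1 only when both bits are 1
  00110
& 11001
-------
  00000
Decimal: 6 & 25 = 0



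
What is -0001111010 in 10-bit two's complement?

Original: 0001111010
Step 1 - Invert all bits: 1110000101
Step 2 - Add 1: 1110000110
Verification: 0001111010 + 1110000110 = 10000000000; discarding the end carry (carry out of the top bit) leaves the 10-bit value 0000000000, as required for x + (-x)



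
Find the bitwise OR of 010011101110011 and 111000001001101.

OR: 1 when either bit is 1
  010011101110011
| 111000001001101
-----------------
  111011101111111
Decimal: 10099 | 28749 = 30591



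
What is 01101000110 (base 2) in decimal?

Sum of powers of 2 for each 1-bit:
2^1 + 2^2 + 2^6 + 2^8 + 2^9
= 2 + 4 + 64 + 256 + 512
= 838



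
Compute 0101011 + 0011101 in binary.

Add column by column from the right: bit + bit + carry-in; write the sum mod 2, carry 1 when the sum is 2 or 3.
carry:  1111110
        0101011
+       0011101
---------------
       01001000
(the carry out of the leftmost column, 0, becomes the leading bit)
Decimal check:
  0101011 = 32 + 8 + 2 + 1 = 43
  0011101 = 16 + 8 + 4 + 1 = 29
  43 + 29 = 72, and 01001000 = 64 + 8 = 72 ✓



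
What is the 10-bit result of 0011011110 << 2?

Original: 0011011110 (decimal 222)
Shift left by 2 positions
Append 2 zeros on the right
Result: 1101111000 (decimal 888)
Equivalent: 222 << 2 = 222 × 2^2 = 888



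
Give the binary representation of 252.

Using repeated division by 2:
252 ÷ 2 = 126 remainder 0
126 ÷ 2 = 63 remainder 0
63 ÷ 2 = 31 remainder 1
31 ÷ 2 = 15 remainder 1
15 ÷ 2 = 7 remainder 1
7 ÷ 2 = 3 remainder 1
3 ÷ 2 = 1 remainder 1
1 ÷ 2 = 0 remainder 1
Reading remainders bottom to top: 11111100



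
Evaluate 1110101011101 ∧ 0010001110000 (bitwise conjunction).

AND: 1 only when both bits are 1
  1110101011101
& 0010001110000
---------------
  0010001010000
Decimal: 7517 & 1136 = 1104



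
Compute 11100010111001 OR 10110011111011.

OR: 1 when either bit is 1
  11100010111001
| 10110011111011
----------------
  11110011111011
Decimal: 14521 | 11515 = 15611



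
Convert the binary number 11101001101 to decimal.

Sum of powers of 2 for each 1-bit:
2^0 + 2^2 + 2^3 + 2^6 + 2^8 + 2^9 + 2^10
= 1 + 4 + 8 + 64 + 256 + 512 + 1024
= 1869



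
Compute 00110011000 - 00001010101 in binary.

Method 1 - Direct subtraction (column by column from the right: bit − bit − borrow-in; if negative, add 2 and borrow 1 from the next column):
borrow: 00010001110
        00110011000
-       00001010101
-------------------
        00101000011

Method 2 - Add two's complement:
Two's complement of 00001010101: invert → 11110101010, add 1 → 11110101011
  00110011000
+ 11110101011
-------------
 100101000011  (end carry out of the top bit = 1)
Discarding the end carry: 00101000011
Decimal check:
  00110011000 = 256 + 128 + 16 + 8 = 408
  00001010101 = 64 + 16 + 4 + 1 = 85
  408 - 85 = 323, and 00101000011 = 256 + 64 + 2 + 1 = 323 ✓



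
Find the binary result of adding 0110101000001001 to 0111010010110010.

Add column by column from the right: bit + bit + carry-in; write the sum mod 2, carry 1 when the sum is 2 or 3.
carry:  1100000000000000
        0110101000001001
+       0111010010110010
------------------------
       01101111010111011
(the carry out of the leftmost column, 0, becomes the leading bit)
Decimal check:
  0110101000001001 = 16384 + 8192 + 2048 + 512 + 8 + 1 = 27145
  0111010010110010 = 16384 + 8192 + 4096 + 1024 + 128 + 32 + 16 + 2 = 29874
  27145 + 29874 = 57019, and 01101111010111011 = 32768 + 16384 + 4096 + 2048 + 1024 + 512 + 128 + 32 + 16 + 8 + 2 + 1 = 57019 ✓



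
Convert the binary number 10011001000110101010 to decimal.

Sum of powers of 2 for each 1-bit:
2^1 + 2^3 + 2^5 + 2^7 + 2^8 + 2^12 + 2^15 + 2^16 + 2^19
= 2 + 8 + 32 + 128 + 256 + 4096 + 32768 + 65536 + 524288
= 627114



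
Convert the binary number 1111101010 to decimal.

Sum of powers of 2 for each 1-bit:
2^1 + 2^3 + 2^5 + 2^6 + 2^7 + 2^8 + 2^9
= 2 + 8 + 32 + 64 + 128 + 256 + 512
= 1002



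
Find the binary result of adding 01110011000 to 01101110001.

Add column by column from the right: bit + bit + carry-in; write the sum mod 2, carry 1 when the sum is 2 or 3.
carry:  11111100000
        01110011000
+       01101110001
-------------------
       011100001001
(the carry out of the leftmost column, 0, becomes the leading bit)
Decimal check:
  01110011000 = 512 + 256 + 128 + 16 + 8 = 920
  01101110001 = 512 + 256 + 64 + 32 + 16 + 1 = 881
  920 + 881 = 1801, and 011100001001 = 1024 + 512 + 256 + 8 + 1 = 1801 ✓



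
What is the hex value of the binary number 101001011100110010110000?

Group into 4-bit nibbles from right:
  1010 = A
  0101 = 5
  1100 = C
  1100 = C
  1011 = B
  0000 = 0
Result: A5CCB0



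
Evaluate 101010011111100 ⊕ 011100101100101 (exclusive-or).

XOR: 1 when bits differ
  101010011111100
^ 011100101100101
-----------------
  110110110011001
Decimal: 21756 ^ 14693 = 28057



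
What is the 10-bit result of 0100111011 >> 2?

Original: 0100111011 (decimal 315)
Shift right by 2 positions
Drop the 2 low bits; fill with zeros on the left
Result: 0001001110 (decimal 78)
Equivalent: 315 >> 2 = 315 ÷ 2^2 = 78



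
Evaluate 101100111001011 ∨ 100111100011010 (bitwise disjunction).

OR: 1 when either bit is 1
  101100111001011
| 100111100011010
-----------------
  101111111011011
Decimal: 22987 | 20250 = 24539



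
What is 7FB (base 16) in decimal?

Expand by place value (powers of 16):
Digit values: F = 15, B = 11
7FB = 7 × 16^2 + 15 × 16^1 + 11 × 16^0
= 7 × 256 + 15 × 16 + 11 × 1
= 1792 + 240 + 11
= 2043



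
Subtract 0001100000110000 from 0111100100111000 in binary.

Method 1 - Direct subtraction (column by column from the right: bit − bit − borrow-in; if negative, add 2 and borrow 1 from the next column):
borrow: 0000000000000000
        0111100100111000
-       0001100000110000
------------------------
        0110000100001000

Method 2 - Add two's complement:
Two's complement of 0001100000110000: invert → 1110011111001111, add 1 → 1110011111010000
  0111100100111000
+ 1110011111010000
------------------
 10110000100001000  (end carry out of the top bit = 1)
Discarding the end carry: 0110000100001000
Decimal check:
  0111100100111000 = 16384 + 8192 + 4096 + 2048 + 256 + 32 + 16 + 8 = 31032
  0001100000110000 = 4096 + 2048 + 32 + 16 = 6192
  31032 - 6192 = 24840, and 0110000100001000 = 16384 + 8192 + 256 + 8 = 24840 ✓



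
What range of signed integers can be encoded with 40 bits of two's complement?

For 40-bit two's complement:
Minimum: -2^39 = -549755813888
Maximum: 2^39 - 1 = 549755813887



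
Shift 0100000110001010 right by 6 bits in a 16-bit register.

Original: 0100000110001010 (decimal 16778)
Shift right by 6 positions
Drop the 6 low bits; fill with zeros on the left
Result: 0000000100000110 (decimal 262)
Equivalent: 16778 >> 6 = 16778 ÷ 2^6 = 262



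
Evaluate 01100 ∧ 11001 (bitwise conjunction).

AND: 1 only when both bits are 1
  01100
& 11001
-------
  01000
Decimal: 12 & 25 = 8



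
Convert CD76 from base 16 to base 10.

Expand by place value (powers of 16):
Digit values: C = 12, D = 13
CD76 = 12 × 16^3 + 13 × 16^2 + 7 × 16^1 + 6 × 16^0
= 12 × 4096 + 13 × 256 + 7 × 16 + 6 × 1
= 49152 + 3328 + 112 + 6
= 52598



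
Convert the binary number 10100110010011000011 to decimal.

Sum of powers of 2 for each 1-bit:
2^0 + 2^1 + 2^6 + 2^7 + 2^10 + 2^13 + 2^14 + 2^17 + 2^19
= 1 + 2 + 64 + 128 + 1024 + 8192 + 16384 + 131072 + 524288
= 681155



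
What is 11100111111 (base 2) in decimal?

Sum of powers of 2 for each 1-bit:
2^0 + 2^1 + 2^2 + 2^3 + 2^4 + 2^5 + 2^8 + 2^9 + 2^10
= 1 + 2 + 4 + 8 + 16 + 32 + 256 + 512 + 1024
= 1855



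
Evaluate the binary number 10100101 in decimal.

Sum of powers of 2 for each 1-bit:
2^0 + 2^2 + 2^5 + 2^7
= 1 + 4 + 32 + 128
= 165



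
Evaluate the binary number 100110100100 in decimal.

Sum of powers of 2 for each 1-bit:
2^2 + 2^5 + 2^7 + 2^8 + 2^11
= 4 + 32 + 128 + 256 + 2048
= 2468



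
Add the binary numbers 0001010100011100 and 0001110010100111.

Add column by column from the right: bit + bit + carry-in; write the sum mod 2, carry 1 when the sum is 2 or 3.
carry:  0011100001111000
        0001010100011100
+       0001110010100111
------------------------
       00011000111000011
(the carry out of the leftmost column, 0, becomes the leading bit)
Decimal check:
  0001010100011100 = 4096 + 1024 + 256 + 16 + 8 + 4 = 5404
  0001110010100111 = 4096 + 2048 + 1024 + 128 + 32 + 4 + 2 + 1 = 7335
  5404 + 7335 = 12739, and 00011000111000011 = 8192 + 4096 + 256 + 128 + 64 + 2 + 1 = 12739 ✓



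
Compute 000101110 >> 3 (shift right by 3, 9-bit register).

Original: 000101110 (decimal 46)
Shift right by 3 positions
Drop the 3 low bits; fill with zeros on the left
Result: 000000101 (decimal 5)
Equivalent: 46 >> 3 = 46 ÷ 2^3 = 5



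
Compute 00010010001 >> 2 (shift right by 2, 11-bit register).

Original: 00010010001 (decimal 145)
Shift right by 2 positions
Drop the 2 low bits; fill with zeros on the left
Result: 00000100100 (decimal 36)
Equivalent: 145 >> 2 = 145 ÷ 2^2 = 36



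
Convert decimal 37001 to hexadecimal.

Using repeated division by 16 (digits 10–15 are A–F):
37001 ÷ 16 = 2312 remainder 9
2312 ÷ 16 = 144 remainder 8
144 ÷ 16 = 9 remainder 0
9 ÷ 16 = 0 remainder 9
Reading remainders bottom to top: 9089



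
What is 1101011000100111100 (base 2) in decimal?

Sum of powers of 2 for each 1-bit:
2^2 + 2^3 + 2^4 + 2^5 + 2^8 + 2^12 + 2^13 + 2^15 + 2^17 + 2^18
= 4 + 8 + 16 + 32 + 256 + 4096 + 8192 + 32768 + 131072 + 262144
= 438588



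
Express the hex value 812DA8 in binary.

Convert each hex digit to 4 bits:
  8 = 1000
  1 = 0001
  2 = 0010
  D = 1101
  A = 1010
  8 = 1000
Concatenate: 100000010010110110101000



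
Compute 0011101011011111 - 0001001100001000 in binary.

Method 1 - Direct subtraction (column by column from the right: bit − bit − borrow-in; if negative, add 2 and borrow 1 from the next column):
borrow: 0000111000000000
        0011101011011111
-       0001001100001000
------------------------
        0010011111010111

Method 2 - Add two's complement:
Two's complement of 0001001100001000: invert → 1110110011110111, add 1 → 1110110011111000
  0011101011011111
+ 1110110011111000
------------------
 10010011111010111  (end carry out of the top bit = 1)
Discarding the end carry: 0010011111010111
Decimal check:
  0011101011011111 = 8192 + 4096 + 2048 + 512 + 128 + 64 + 16 + 8 + 4 + 2 + 1 = 15071
  0001001100001000 = 4096 + 512 + 256 + 8 = 4872
  15071 - 4872 = 10199, and 0010011111010111 = 8192 + 1024 + 512 + 256 + 128 + 64 + 16 + 4 + 2 + 1 = 10199 ✓



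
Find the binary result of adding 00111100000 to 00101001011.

Add column by column from the right: bit + bit + carry-in; write the sum mod 2, carry 1 when the sum is 2 or 3.
carry:  01110000000
        00111100000
+       00101001011
-------------------
       001100101011
(the carry out of the leftmost column, 0, becomes the leading bit)
Decimal check:
  00111100000 = 256 + 128 + 64 + 32 = 480
  00101001011 = 256 + 64 + 8 + 2 + 1 = 331
  480 + 331 = 811, and 001100101011 = 512 + 256 + 32 + 8 + 2 + 1 = 811 ✓



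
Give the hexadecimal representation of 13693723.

Using repeated division by 16 (digits 10–15 are A–F):
13693723 ÷ 16 = 855857 remainder 11 (B)
855857 ÷ 16 = 53491 remainder 1
53491 ÷ 16 = 3343 remainder 3
3343 ÷ 16 = 208 remainder 15 (F)
208 ÷ 16 = 13 remainder 0
13 ÷ 16 = 0 remainder 13 (D)
Reading remainders bottom to top: D0F31B



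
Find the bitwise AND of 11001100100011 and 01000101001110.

AND: 1 only when both bits are 1
  11001100100011
& 01000101001110
----------------
  01000100000010
Decimal: 13091 & 4430 = 4354



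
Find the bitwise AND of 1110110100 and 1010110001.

AND: 1 only when both bits are 1
  1110110100
& 1010110001
------------
  1010110000
Decimal: 948 & 689 = 688



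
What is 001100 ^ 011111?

XOR: 1 when bits differ
  001100
^ 011111
--------
  010011
Decimal: 12 ^ 31 = 19



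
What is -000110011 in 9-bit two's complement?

Original: 000110011
Step 1 - Invert all bits: 111001100
Step 2 - Add 1: 111001101
Verification: 000110011 + 111001101 = 1000000000; discarding the end carry (carry out of the top bit) leaves the 9-bit value 000000000, as required for x + (-x)



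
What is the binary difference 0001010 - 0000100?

Method 1 - Direct subtraction (column by column from the right: bit − bit − borrow-in; if negative, add 2 and borrow 1 from the next column):
borrow: 0001000
        0001010
-       0000100
---------------
        0000110

Method 2 - Add two's complement:
Two's complement of 0000100: invert → 1111011, add 1 → 1111100
  0001010
+ 1111100
---------
 10000110  (end carry out of the top bit = 1)
Discarding the end carry: 0000110
Decimal check:
  0001010 = 8 + 2 = 10
  0000100 = 4
  10 - 4 = 6, and 0000110 = 4 + 2 = 6 ✓



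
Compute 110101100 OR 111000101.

OR: 1 when either bit is 1
  110101100
| 111000101
-----------
  111101101
Decimal: 428 | 453 = 493



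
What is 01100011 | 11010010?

OR: 1 when either bit is 1
  01100011
| 11010010
----------
  11110011
Decimal: 99 | 210 = 243



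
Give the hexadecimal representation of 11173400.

Using repeated division by 16 (digits 10–15 are A–F):
11173400 ÷ 16 = 698337 remainder 8
698337 ÷ 16 = 43646 remainder 1
43646 ÷ 16 = 2727 remainder 14 (E)
2727 ÷ 16 = 170 remainder 7
170 ÷ 16 = 10 remainder 10 (A)
10 ÷ 16 = 0 remainder 10 (A)
Reading remainders bottom to top: AA7E18



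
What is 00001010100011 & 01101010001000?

AND: 1 only when both bits are 1
  00001010100011
& 01101010001000
----------------
  00001010000000
Decimal: 675 & 6792 = 640



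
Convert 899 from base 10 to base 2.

Using repeated division by 2:
899 ÷ 2 = 449 remainder 1
449 ÷ 2 = 224 remainder 1
224 ÷ 2 = 112 remainder 0
112 ÷ 2 = 56 remainder 0
56 ÷ 2 = 28 remainder 0
28 ÷ 2 = 14 remainder 0
14 ÷ 2 = 7 remainder 0
7 ÷ 2 = 3 remainder 1
3 ÷ 2 = 1 remainder 1
1 ÷ 2 = 0 remainder 1
Reading remainders bottom to top: 1110000011



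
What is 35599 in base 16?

Using repeated division by 16 (digits 10–15 are A–F):
35599 ÷ 16 = 2224 remainder 15 (F)
2224 ÷ 16 = 139 remainder 0
139 ÷ 16 = 8 remainder 11 (B)
8 ÷ 16 = 0 remainder 8
Reading remainders bottom to top: 8B0F



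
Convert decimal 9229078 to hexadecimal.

Using repeated division by 16 (digits 10–15 are A–F):
9229078 ÷ 16 = 576817 remainder 6
576817 ÷ 16 = 36051 remainder 1
36051 ÷ 16 = 2253 remainder 3
2253 ÷ 16 = 140 remainder 13 (D)
140 ÷ 16 = 8 remainder 12 (C)
8 ÷ 16 = 0 remainder 8
Reading remainders bottom to top: 8CD316



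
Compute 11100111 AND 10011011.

AND: 1 only when both bits are 1
  11100111
& 10011011
----------
  10000011
Decimal: 231 & 155 = 131



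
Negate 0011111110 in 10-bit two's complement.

Original: 0011111110
Step 1 - Invert all bits: 1100000001
Step 2 - Add 1: 1100000010
Verification: 0011111110 + 1100000010 = 10000000000; discarding the end carry (carry out of the top bit) leaves the 10-bit value 0000000000, as required for x + (-x)



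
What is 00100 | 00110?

OR: 1 when either bit is 1
  00100
| 00110
-------
  00110
Decimal: 4 | 6 = 6



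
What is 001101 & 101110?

AND: 1 only when both bits are 1
  001101
& 101110
--------
  001100
Decimal: 13 & 46 = 12



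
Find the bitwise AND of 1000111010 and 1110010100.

AND: 1 only when both bits are 1
  1000111010
& 1110010100
------------
  1000010000
Decimal: 570 & 916 = 528



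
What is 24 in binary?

Using repeated division by 2:
24 ÷ 2 = 12 remainder 0
12 ÷ 2 = 6 remainder 0
6 ÷ 2 = 3 remainder 0
3 ÷ 2 = 1 remainder 1
1 ÷ 2 = 0 remainder 1
Reading remainders bottom to top: 11000



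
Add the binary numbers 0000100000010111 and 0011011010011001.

Add column by column from the right: bit + bit + carry-in; write the sum mod 2, carry 1 when the sum is 2 or 3.
carry:  0000000000111110
        0000100000010111
+       0011011010011001
------------------------
       00011111010110000
(the carry out of the leftmost column, 0, becomes the leading bit)
Decimal check:
  0000100000010111 = 2048 + 16 + 4 + 2 + 1 = 2071
  0011011010011001 = 8192 + 4096 + 1024 + 512 + 128 + 16 + 8 + 1 = 13977
  2071 + 13977 = 16048, and 00011111010110000 = 8192 + 4096 + 2048 + 1024 + 512 + 128 + 32 + 16 = 16048 ✓



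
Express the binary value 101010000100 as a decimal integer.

Sum of powers of 2 for each 1-bit:
2^2 + 2^7 + 2^9 + 2^11
= 4 + 128 + 512 + 2048
= 2692



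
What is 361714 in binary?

Using repeated division by 2:
361714 ÷ 2 = 180857 remainder 0
180857 ÷ 2 = 90428 remainder 1
90428 ÷ 2 = 45214 remainder 0
45214 ÷ 2 = 22607 remainder 0
22607 ÷ 2 = 11303 remainder 1
11303 ÷ 2 = 5651 remainder 1
5651 ÷ 2 = 2825 remainder 1
2825 ÷ 2 = 1412 remainder 1
1412 ÷ 2 = 706 remainder 0
706 ÷ 2 = 353 remainder 0
353 ÷ 2 = 176 remainder 1
176 ÷ 2 = 88 remainder 0
88 ÷ 2 = 44 remainder 0
44 ÷ 2 = 22 remainder 0
22 ÷ 2 = 11 remainder 0
11 ÷ 2 = 5 remainder 1
5 ÷ 2 = 2 remainder 1
2 ÷ 2 = 1 remainder 0
1 ÷ 2 = 0 remainder 1
Reading remainders bottom to top: 1011000010011110010



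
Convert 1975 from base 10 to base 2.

Using repeated division by 2:
1975 ÷ 2 = 987 remainder 1
987 ÷ 2 = 493 remainder 1
493 ÷ 2 = 246 remainder 1
246 ÷ 2 = 123 remainder 0
123 ÷ 2 = 61 remainder 1
61 ÷ 2 = 30 remainder 1
30 ÷ 2 = 15 remainder 0
15 ÷ 2 = 7 remainder 1
7 ÷ 2 = 3 remainder 1
3 ÷ 2 = 1 remainder 1
1 ÷ 2 = 0 remainder 1
Reading remainders bottom to top: 11110110111



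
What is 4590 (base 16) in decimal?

Expand by place value (powers of 16):
4590 = 4 × 16^3 + 5 × 16^2 + 9 × 16^1 + 0 × 16^0
= 4 × 4096 + 5 × 256 + 9 × 16 + 0 × 1
= 16384 + 1280 + 144 + 0
= 17808



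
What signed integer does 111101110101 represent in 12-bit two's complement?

Binary: 111101110101
Sign bit: 1 (negative)
Invert: 000010001010
Add 1:  000010001011
Magnitude: 000010001011 = 128 + 8 + 2 + 1 = 139
Value: -139



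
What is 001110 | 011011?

OR: 1 when either bit is 1
  001110
| 011011
--------
  011111
Decimal: 14 | 27 = 31



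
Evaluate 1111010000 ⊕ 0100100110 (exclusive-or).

XOR: 1 when bits differ
  1111010000
^ 0100100110
------------
  1011110110
Decimal: 976 ^ 294 = 758



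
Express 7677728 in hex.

Using repeated division by 16 (digits 10–15 are A–F):
7677728 ÷ 16 = 479858 remainder 0
479858 ÷ 16 = 29991 remainder 2
29991 ÷ 16 = 1874 remainder 7
1874 ÷ 16 = 117 remainder 2
117 ÷ 16 = 7 remainder 5
7 ÷ 16 = 0 remainder 7
Reading remainders bottom to top: 752720



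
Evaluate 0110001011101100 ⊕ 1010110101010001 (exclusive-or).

XOR: 1 when bits differ
  0110001011101100
^ 1010110101010001
------------------
  1100111110111101
Decimal: 25324 ^ 44369 = 53181



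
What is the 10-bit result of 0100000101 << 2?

Original: 0100000101 (decimal 261)
Shift left by 2 positions
Append 2 zeros on the right and drop the 2 high bits that overflow the 10-bit width
Result: 0000010100 (decimal 20)
Equivalent: 261 << 2 = 261 × 2^2 = 1044, truncated to 10 bits = 20



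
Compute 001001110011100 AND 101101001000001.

AND: 1 only when both bits are 1
  001001110011100
& 101101001000001
-----------------
  001001000000000
Decimal: 5020 & 23105 = 4608



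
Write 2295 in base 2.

Using repeated division by 2:
2295 ÷ 2 = 1147 remainder 1
1147 ÷ 2 = 573 remainder 1
573 ÷ 2 = 286 remainder 1
286 ÷ 2 = 143 remainder 0
143 ÷ 2 = 71 remainder 1
71 ÷ 2 = 35 remainder 1
35 ÷ 2 = 17 remainder 1
17 ÷ 2 = 8 remainder 1
8 ÷ 2 = 4 remainder 0
4 ÷ 2 = 2 remainder 0
2 ÷ 2 = 1 remainder 0
1 ÷ 2 = 0 remainder 1
Reading remainders bottom to top: 100011110111



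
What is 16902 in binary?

Using repeated division by 2:
16902 ÷ 2 = 8451 remainder 0
8451 ÷ 2 = 4225 remainder 1
4225 ÷ 2 = 2112 remainder 1
2112 ÷ 2 = 1056 remainder 0
1056 ÷ 2 = 528 remainder 0
528 ÷ 2 = 264 remainder 0
264 ÷ 2 = 132 remainder 0
132 ÷ 2 = 66 remainder 0
66 ÷ 2 = 33 remainder 0
33 ÷ 2 = 16 remainder 1
16 ÷ 2 = 8 remainder 0
8 ÷ 2 = 4 remainder 0
4 ÷ 2 = 2 remainder 0
2 ÷ 2 = 1 remainder 0
1 ÷ 2 = 0 remainder 1
Reading remainders bottom to top: 100001000000110



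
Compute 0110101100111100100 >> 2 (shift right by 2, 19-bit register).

Original: 0110101100111100100 (decimal 219620)
Shift right by 2 positions
Drop the 2 low bits; fill with zeros on the left
Result: 0001101011001111001 (decimal 54905)
Equivalent: 219620 >> 2 = 219620 ÷ 2^2 = 54905



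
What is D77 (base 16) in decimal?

Expand by place value (powers of 16):
Digit values: D = 13
D77 = 13 × 16^2 + 7 × 16^1 + 7 × 16^0
= 13 × 256 + 7 × 16 + 7 × 1
= 3328 + 112 + 7
= 3447



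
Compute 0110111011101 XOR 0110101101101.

XOR: 1 when bits differ
  0110111011101
^ 0110101101101
---------------
  0000010110000
Decimal: 3549 ^ 3437 = 176



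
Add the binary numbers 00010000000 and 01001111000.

Add column by column from the right: bit + bit + carry-in; write the sum mod 2, carry 1 when the sum is 2 or 3.
carry:  00000000000
        00010000000
+       01001111000
-------------------
       001011111000
(the carry out of the leftmost column, 0, becomes the leading bit)
Decimal check:
  00010000000 = 128
  01001111000 = 512 + 64 + 32 + 16 + 8 = 632
  128 + 632 = 760, and 001011111000 = 512 + 128 + 64 + 32 + 16 + 8 = 760 ✓



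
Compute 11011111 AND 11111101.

AND: 1 only when both bits are 1
  11011111
& 11111101
----------
  11011101
Decimal: 223 & 253 = 221



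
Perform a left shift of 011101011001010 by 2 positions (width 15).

Original: 011101011001010 (decimal 15050)
Shift left by 2 positions
Append 2 zeros on the right and drop the 2 high bits that overflow the 15-bit width
Result: 110101100101000 (decimal 27432)
Equivalent: 15050 << 2 = 15050 × 2^2 = 60200, truncated to 15 bits = 27432



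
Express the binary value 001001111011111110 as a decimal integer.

Sum of powers of 2 for each 1-bit:
2^1 + 2^2 + 2^3 + 2^4 + 2^5 + 2^6 + 2^7 + 2^9 + 2^10 + 2^11 + 2^12 + 2^15
= 2 + 4 + 8 + 16 + 32 + 64 + 128 + 512 + 1024 + 2048 + 4096 + 32768
= 40702



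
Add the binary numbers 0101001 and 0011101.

Add column by column from the right: bit + bit + carry-in; write the sum mod 2, carry 1 when the sum is 2 or 3.
carry:  1110010
        0101001
+       0011101
---------------
       01000110
(the carry out of the leftmost column, 0, becomes the leading bit)
Decimal check:
  0101001 = 32 + 8 + 1 = 41
  0011101 = 16 + 8 + 4 + 1 = 29
  41 + 29 = 70, and 01000110 = 64 + 4 + 2 = 70 ✓



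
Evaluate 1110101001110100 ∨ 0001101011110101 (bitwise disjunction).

OR: 1 when either bit is 1
  1110101001110100
| 0001101011110101
------------------
  1111101011110101
Decimal: 60020 | 6901 = 64245



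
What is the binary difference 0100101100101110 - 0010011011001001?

Method 1 - Direct subtraction (column by column from the right: bit − bit − borrow-in; if negative, add 2 and borrow 1 from the next column):
borrow: 0100100110000010
        0100101100101110
-       0010011011001001
------------------------
        0010010001100101

Method 2 - Add two's complement:
Two's complement of 0010011011001001: invert → 1101100100110110, add 1 → 1101100100110111
  0100101100101110
+ 1101100100110111
------------------
 10010010001100101  (end carry out of the top bit = 1)
Discarding the end carry: 0010010001100101
Decimal check:
  0100101100101110 = 16384 + 2048 + 512 + 256 + 32 + 8 + 4 + 2 = 19246
  0010011011001001 = 8192 + 1024 + 512 + 128 + 64 + 8 + 1 = 9929
  19246 - 9929 = 9317, and 0010010001100101 = 8192 + 1024 + 64 + 32 + 4 + 1 = 9317 ✓



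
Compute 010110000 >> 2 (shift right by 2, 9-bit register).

Original: 010110000 (decimal 176)
Shift right by 2 positions
Drop the 2 low bits; fill with zeros on the left
Result: 000101100 (decimal 44)
Equivalent: 176 >> 2 = 176 ÷ 2^2 = 44

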